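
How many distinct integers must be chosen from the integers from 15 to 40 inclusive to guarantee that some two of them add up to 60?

17

A set avoiding the sum 60 can contain at most one of each pair {x, 60−x}, plus the 6 elements whose complement lies outside the range or equal to its own complement.
The integers 15, …, 30 (16 of them) are such a set: any two sum to at least 15+16 = 31 and at most 29+30 = 59 < 60.
By the pigeonhole principle, any 17th integer completes one of the 10 pairs, so 17 choices force a sum of 60.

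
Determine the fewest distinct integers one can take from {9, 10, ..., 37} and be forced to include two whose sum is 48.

17

Group the elements by complementary pair {x, 48−x}: {11,37}, {12,36}, {13,35}, …, giving 13 two-element pairs, the single value 24 (it cannot pair with itself since the integers are distinct), and 2 integers whose partner 48−x falls outside [9,37].
Treating each of those 16 groups as a pigeonhole, one can pick one integer per group — 16 integers — with no two summing to 48.
The 17th integer lands in an occupied pair, forcing a sum of 48.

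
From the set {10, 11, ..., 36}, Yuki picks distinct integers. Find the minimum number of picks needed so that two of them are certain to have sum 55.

Group the elements by complementary pair {x, 55−x}: {19,36}, {20,35}, {21,34}, …, giving 9 two-element pairs and 9 integers whose partner 55−x falls outside [10,36].
Pigeonhole: treating each of those 18 groups as a pigeonhole, one can pick one integer per group — 18 integers — with no two summing to 55.
The 19th integer lands in an occupied pair, forcing a sum of 55.

19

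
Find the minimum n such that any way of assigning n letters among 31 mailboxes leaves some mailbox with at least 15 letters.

With 434 letters one could put exactly 14 in each of the 31 mailboxes, and no mailbox would reach 15.
One more letter must land in a mailbox that already has 14, giving it 15.
So 31 × 14 + 1 = 435 letters are required.

435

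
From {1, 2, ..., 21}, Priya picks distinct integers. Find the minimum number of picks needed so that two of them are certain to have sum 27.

Group the elements by complementary pair {x, 27−x}: {6,21}, {7,20}, {8,19}, …, giving 8 two-element pairs and 5 integers whose partner 27−x falls outside [1,21].
By the pigeonhole principle, treating each of those 13 groups as a pigeonhole, one can pick one integer per group — 13 integers — with no two summing to 27.
The 14th integer lands in an occupied pair, forcing a sum of 27.

14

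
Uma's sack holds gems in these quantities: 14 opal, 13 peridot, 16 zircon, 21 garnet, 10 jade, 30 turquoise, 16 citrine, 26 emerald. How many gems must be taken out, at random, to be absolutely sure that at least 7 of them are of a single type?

49

An adversary could hand out at most 6 gems per type: 6 + 6 + 6 + 6 + 6 + 6 + 6 + 6 = 48 gems and still no type has 7.
By pigeonhole, one more gem lands in a type already at 6, so 49 draws are enough and 48 are not.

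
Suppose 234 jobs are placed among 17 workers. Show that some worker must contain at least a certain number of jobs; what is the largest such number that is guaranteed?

The 17 workers are the holes and the 234 jobs are the pigeons.
If every worker held at most 13 jobs, the total would be at most 17 × 13 = 221, which is less than 234.
So some worker holds at least ⌈234/17⌉ = 14 jobs.

14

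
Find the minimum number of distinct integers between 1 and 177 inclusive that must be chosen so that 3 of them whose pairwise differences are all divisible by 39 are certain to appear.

Integers whose pairwise differences are multiples of 39 are exactly those sharing a remainder mod 39. The 39 residue classes mod 39 are the pigeonholes.
With 78 integers one could put 2 in each residue class and have no class reach 3.
The 79th integer pushes some class to 3, so 39·2 + 1 = 79.

79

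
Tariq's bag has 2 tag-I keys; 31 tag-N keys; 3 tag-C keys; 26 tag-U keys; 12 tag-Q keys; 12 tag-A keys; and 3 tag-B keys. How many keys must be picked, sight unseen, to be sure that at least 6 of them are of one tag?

29

An adversary could hand out at most 5 keys per tag (tag-I, tag-C, tag-B run out sooner): 2 + 5 + 3 + 5 + 5 + 5 + 3 = 28 keys and still no tag has 6.
By pigeonhole, one more key lands in a tag already at 5, so 29 draws are enough and 28 are not.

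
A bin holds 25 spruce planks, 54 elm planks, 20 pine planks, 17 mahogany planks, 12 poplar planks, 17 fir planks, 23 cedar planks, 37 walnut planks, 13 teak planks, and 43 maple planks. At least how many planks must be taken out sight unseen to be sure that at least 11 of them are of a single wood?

By pigeonhole, put each drawn plank into a box by wood. The largest draw with every box below 11 takes min(count, 10) from each wood.
Σ min(cᵢ, 10) = 10 + 10 + 10 + 10 + 10 + 10 + 10 + 10 + 10 + 10 = 100.
Draw number 100 + 1 = 101 must push one box to 11.

101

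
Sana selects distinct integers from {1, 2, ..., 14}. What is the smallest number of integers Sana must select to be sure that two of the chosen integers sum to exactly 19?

A set avoiding the sum 19 can contain at most one of each pair {x, 19−x}, plus the 4 elements whose complement lies outside the range.
The integers 1, …, 9 (9 of them) are such a set: any two sum to at least 1+2 = 3 and at most 8+9 = 17 < 19.
By the pigeonhole principle, any 10th integer completes one of the 5 pairs, so 10 choices force a sum of 19.

10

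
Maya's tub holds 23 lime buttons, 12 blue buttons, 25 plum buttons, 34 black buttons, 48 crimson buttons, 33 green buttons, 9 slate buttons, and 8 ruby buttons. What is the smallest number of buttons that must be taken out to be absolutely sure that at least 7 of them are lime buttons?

176

In the worst case for collecting lime buttons, every non-lime button comes out first.
There are 12 + 25 + 34 + 48 + 33 + 9 + 8 = 169 non-lime buttons altogether.
After those, each further button must be lime, so 169 + 7 = 176 draws guarantee 7 lime buttons.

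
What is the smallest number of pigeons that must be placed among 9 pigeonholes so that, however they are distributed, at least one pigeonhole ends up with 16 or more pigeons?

With 135 pigeons one could put exactly 15 in each of the 9 pigeonholes, and no pigeonhole would reach 16.
By the pigeonhole principle, one more pigeon must land in a pigeonhole that already has 15, giving it 16.
So 9 × 15 + 1 = 136 pigeons are required.

136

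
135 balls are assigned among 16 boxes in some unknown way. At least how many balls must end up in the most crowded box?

9

The 16 boxes are the holes and the 135 balls are the pigeons.
If every box held at most 8 balls, the total would be at most 16 × 8 = 128, which is less than 135.
So some box holds at least ⌈135/16⌉ = 9 balls.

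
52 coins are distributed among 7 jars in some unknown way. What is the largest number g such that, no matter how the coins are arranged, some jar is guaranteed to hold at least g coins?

8

The 7 jars are the holes and the 52 coins are the pigeons.
If every jar held at most 7 coins, the total would be at most 7 × 7 = 49, which is less than 52.
So some jar holds at least ⌈52/7⌉ = 8 coins.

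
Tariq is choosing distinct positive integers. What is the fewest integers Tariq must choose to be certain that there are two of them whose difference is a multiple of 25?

Integers whose pairwise differences are multiples of 25 are exactly those sharing a remainder mod 25. By the pigeonhole principle, the 25 residue classes mod 25 are the pigeonholes.
With 25 integers one could put 1 in each residue class and have no class reach 2.
The 26th integer pushes some class to 2, so 25·1 + 1 = 26.

26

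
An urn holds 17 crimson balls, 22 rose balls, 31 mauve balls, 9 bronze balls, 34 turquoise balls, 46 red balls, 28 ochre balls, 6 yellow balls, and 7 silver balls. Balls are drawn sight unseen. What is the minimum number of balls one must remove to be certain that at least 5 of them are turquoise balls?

In the worst case for collecting turquoise balls, every non-turquoise ball comes out first.
There are 17 + 22 + 31 + 9 + 46 + 28 + 6 + 7 = 166 non-turquoise balls altogether.
After those, each further ball must be turquoise, so 166 + 5 = 171 draws guarantee 5 turquoise balls.

171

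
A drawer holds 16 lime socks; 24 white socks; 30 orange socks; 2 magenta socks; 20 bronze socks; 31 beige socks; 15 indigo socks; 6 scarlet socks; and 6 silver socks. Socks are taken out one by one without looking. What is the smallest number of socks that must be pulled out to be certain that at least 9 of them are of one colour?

By the pigeonhole principle, put each drawn sock into a box by colour. The largest draw with every box below 9 takes min(count, 8) from each colour; colours with fewer than 8 contribute all they have.
Σ min(cᵢ, 8) = 8 + 8 + 8 + 2 + 8 + 8 + 8 + 6 + 6 = 62.
Draw number 62 + 1 = 63 must push one box to 9.

63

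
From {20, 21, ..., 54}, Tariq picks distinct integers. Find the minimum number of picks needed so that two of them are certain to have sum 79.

Two chosen integers sum to 79 exactly when both halves of some pair {x, 79−x} with 25 ≤ x ≤ 79−x ≤ 54 are chosen — 15 such pairs.
The remaining 5 elements (those with no distinct partner in range) can never complete a 79-sum, so the worst case takes all of them and one from each pair: 5 + 15 = 20.
The 21st integer has to be the second member of some pair, so 20 + 1 = 21.

21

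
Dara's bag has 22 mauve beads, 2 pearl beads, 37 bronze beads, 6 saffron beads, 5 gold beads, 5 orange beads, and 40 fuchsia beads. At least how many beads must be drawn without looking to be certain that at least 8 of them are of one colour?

40

Pigeonhole: put each drawn bead into a box by colour. The largest draw with every box below 8 takes min(count, 7) from each colour; colours with fewer than 7 contribute all they have.
Σ min(cᵢ, 7) = 7 + 2 + 7 + 6 + 5 + 5 + 7 = 39.
Draw number 39 + 1 = 40 must push one box to 8.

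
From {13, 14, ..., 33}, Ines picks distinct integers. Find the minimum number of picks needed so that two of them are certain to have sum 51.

A set avoiding the sum 51 can contain at most one of each pair {x, 51−x}, plus the 5 elements whose complement lies outside the range.
The integers 13, …, 25 (13 of them) are such a set: any two sum to at least 13+14 = 27 and at most 24+25 = 49 < 51.
Any 14th integer completes one of the 8 pairs, so 14 choices force a sum of 51.

14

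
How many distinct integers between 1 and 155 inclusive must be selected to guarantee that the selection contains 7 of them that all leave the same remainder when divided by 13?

79

By pigeonhole, the 13 residue classes mod 13 are the pigeonholes.
With 78 integers one could put 6 in each residue class and have no class reach 7.
The 79th integer pushes some class to 7, so 13·6 + 1 = 79.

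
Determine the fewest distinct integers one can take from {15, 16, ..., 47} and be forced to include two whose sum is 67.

20

A set avoiding the sum 67 can contain at most one of each pair {x, 67−x}, plus the 5 elements whose complement lies outside the range.
The integers 15, …, 33 (19 of them) are such a set: any two sum to at least 15+16 = 31 and at most 32+33 = 65 < 67.
Any 20th integer completes one of the 14 pairs, so 20 choices force a sum of 67.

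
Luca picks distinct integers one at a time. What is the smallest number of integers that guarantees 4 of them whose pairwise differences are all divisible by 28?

Integers whose pairwise differences are multiples of 28 are exactly those sharing a remainder mod 28. Pigeonhole: the 28 residue classes mod 28 are the pigeonholes.
With 84 integers one could put 3 in each residue class and have no class reach 4.
The 85th integer pushes some class to 4, so 28·3 + 1 = 85.

85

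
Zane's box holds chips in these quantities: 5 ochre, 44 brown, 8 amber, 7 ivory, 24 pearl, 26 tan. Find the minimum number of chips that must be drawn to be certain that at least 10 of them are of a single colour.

48

By the pigeonhole principle, the 6 colours are the holes; the chips drawn are the pigeons.
To avoid 10 of any one colour, the worst case takes at most 9 of each colour, or every chip of a colour that has fewer than 9.
That gives 5 + 9 + 8 + 7 + 9 + 9 = 47 chips with no colour reaching 10.
The next chip forces some colour to 10, so 47 + 1 = 48.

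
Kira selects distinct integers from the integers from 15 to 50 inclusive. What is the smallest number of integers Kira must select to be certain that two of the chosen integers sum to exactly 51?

A set avoiding the sum 51 can contain at most one of each pair {x, 51−x}, plus the 14 elements whose complement lies outside the range.
The integers 26, …, 50 (25 of them) are such a set: any two sum to at least 26+27 = 53 > 51.
Any 26th integer completes one of the 11 pairs, so 26 choices force a sum of 51.

26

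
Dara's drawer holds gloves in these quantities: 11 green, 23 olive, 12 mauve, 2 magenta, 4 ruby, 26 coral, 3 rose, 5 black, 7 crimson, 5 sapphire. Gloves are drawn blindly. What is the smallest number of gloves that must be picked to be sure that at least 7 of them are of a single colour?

By the pigeonhole principle, put each drawn glove into a box by colour. The largest draw with every box below 7 takes min(count, 6) from each colour; colours with fewer than 6 contribute all they have.
Σ min(cᵢ, 6) = 6 + 6 + 6 + 2 + 4 + 6 + 3 + 5 + 6 + 5 = 49.
Draw number 49 + 1 = 50 must push one box to 7.

50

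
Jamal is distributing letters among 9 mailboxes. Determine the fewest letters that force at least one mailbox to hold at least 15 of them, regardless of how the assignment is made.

127

With 126 letters one could put exactly 14 in each of the 9 mailboxes, and no mailbox would reach 15.
One more letter must land in a mailbox that already has 14, giving it 15.
So 9 × 14 + 1 = 127 letters are required.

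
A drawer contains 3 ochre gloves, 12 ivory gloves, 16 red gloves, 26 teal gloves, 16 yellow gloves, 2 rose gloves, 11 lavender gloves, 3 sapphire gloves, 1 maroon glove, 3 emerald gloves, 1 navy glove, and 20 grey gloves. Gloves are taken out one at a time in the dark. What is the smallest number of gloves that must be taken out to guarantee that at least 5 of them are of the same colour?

38

Pigeonhole: the 12 colours are the holes; the gloves drawn are the pigeons.
To avoid 5 of any one colour, the worst case takes at most 4 of each colour, or every glove of a colour that has fewer than 4.
That gives 3 + 4 + 4 + 4 + 4 + 2 + 4 + 3 + 1 + 3 + 1 + 4 = 37 gloves with no colour reaching 5.
The next glove forces some colour to 5, so 37 + 1 = 38.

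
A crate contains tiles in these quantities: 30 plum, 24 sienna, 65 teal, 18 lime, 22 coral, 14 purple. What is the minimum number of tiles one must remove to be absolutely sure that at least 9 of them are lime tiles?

164

In the worst case for collecting lime tiles, every non-lime tile comes out first.
There are 30 + 24 + 65 + 22 + 14 = 155 non-lime tiles altogether.
After those, each further tile must be lime, so 155 + 9 = 164 draws guarantee 9 lime tiles.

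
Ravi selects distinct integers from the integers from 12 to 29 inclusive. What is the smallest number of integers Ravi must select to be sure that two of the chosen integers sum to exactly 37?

A set avoiding the sum 37 can contain at most one of each pair {x, 37−x}, plus the 4 elements whose complement lies outside the range.
The integers 19, …, 29 (11 of them) are such a set: any two sum to at least 19+20 = 39 > 37.
Any 12th integer completes one of the 7 pairs, so 12 choices force a sum of 37.

12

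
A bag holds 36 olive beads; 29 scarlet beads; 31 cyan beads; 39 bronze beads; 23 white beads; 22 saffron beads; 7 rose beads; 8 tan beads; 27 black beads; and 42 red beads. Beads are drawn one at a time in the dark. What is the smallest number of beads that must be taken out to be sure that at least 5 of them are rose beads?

262

In the worst case for collecting rose beads, every non-rose bead comes out first.
There are 36 + 29 + 31 + 39 + 23 + 22 + 8 + 27 + 42 = 257 non-rose beads altogether.
After those, each further bead must be rose, so 257 + 5 = 262 draws guarantee 5 rose beads.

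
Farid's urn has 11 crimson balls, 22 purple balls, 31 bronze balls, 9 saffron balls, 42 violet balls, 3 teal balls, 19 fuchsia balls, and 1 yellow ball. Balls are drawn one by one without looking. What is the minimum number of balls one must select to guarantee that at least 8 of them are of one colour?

Put each drawn ball into a box by colour. The largest draw with every box below 8 takes min(count, 7) from each colour; colours with fewer than 7 contribute all they have.
Σ min(cᵢ, 7) = 7 + 7 + 7 + 7 + 7 + 3 + 7 + 1 = 46.
Draw number 46 + 1 = 47 must push one box to 8.

47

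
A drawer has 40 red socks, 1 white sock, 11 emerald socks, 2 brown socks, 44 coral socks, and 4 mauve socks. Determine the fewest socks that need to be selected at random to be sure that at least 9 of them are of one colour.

An adversary could hand out at most 8 socks per colour (white, brown, mauve run out sooner): 8 + 1 + 8 + 2 + 8 + 4 = 31 socks and still no colour has 9.
Pigeonhole: one more sock lands in a colour already at 8, so 32 draws are enough and 31 are not.

32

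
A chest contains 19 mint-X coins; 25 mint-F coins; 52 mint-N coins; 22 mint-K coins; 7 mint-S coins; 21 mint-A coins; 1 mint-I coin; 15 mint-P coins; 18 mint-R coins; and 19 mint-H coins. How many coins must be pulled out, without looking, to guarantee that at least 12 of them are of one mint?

97

The 10 mints are the holes; the coins drawn are the pigeons.
To avoid 12 of any one mint, the worst case takes at most 11 of each mint, or every coin of a mint that has fewer than 11.
That gives 11 + 11 + 11 + 11 + 7 + 11 + 1 + 11 + 11 + 11 = 96 coins with no mint reaching 12.
The next coin forces some mint to 12, so 96 + 1 = 97.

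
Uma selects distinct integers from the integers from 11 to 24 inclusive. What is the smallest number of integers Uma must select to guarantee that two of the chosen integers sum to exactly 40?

A set avoiding the sum 40 can contain at most one of each pair {x, 40−x}, plus the 6 elements whose complement lies outside the range or equal to its own complement.
The integers 11, …, 20 (10 of them) are such a set: any two sum to at least 11+12 = 23 and at most 19+20 = 39 < 40.
Pigeonhole: any 11th integer completes one of the 4 pairs, so 11 choices force a sum of 40.

11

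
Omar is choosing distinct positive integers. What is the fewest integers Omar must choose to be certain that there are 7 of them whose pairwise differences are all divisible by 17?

103

Integers whose pairwise differences are multiples of 17 are exactly those sharing a remainder mod 17. By the pigeonhole principle, the 17 residue classes mod 17 are the pigeonholes.
With 102 integers one could put 6 in each residue class and have no class reach 7.
The 103rd integer pushes some class to 7, so 17·6 + 1 = 103.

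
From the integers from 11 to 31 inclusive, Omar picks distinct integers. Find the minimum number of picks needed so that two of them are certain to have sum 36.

Group the elements by complementary pair {x, 36−x}: {11,25}, {12,24}, {13,23}, …, giving 7 two-element pairs, the single value 18 (it cannot pair with itself since the integers are distinct), and 6 integers whose partner 36−x falls outside [11,31].
Treating each of those 14 groups as a pigeonhole, one can pick one integer per group — 14 integers — with no two summing to 36.
The 15th integer lands in an occupied pair, forcing a sum of 36.

15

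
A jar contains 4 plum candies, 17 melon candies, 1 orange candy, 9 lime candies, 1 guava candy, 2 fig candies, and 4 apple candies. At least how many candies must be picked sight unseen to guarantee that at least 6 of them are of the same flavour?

Put each drawn candy into a box by flavour. The largest draw with every box below 6 takes min(count, 5) from each flavour; flavours with fewer than 5 contribute all they have.
Σ min(cᵢ, 5) = 4 + 5 + 1 + 5 + 1 + 2 + 4 = 22.
Draw number 22 + 1 = 23 must push one box to 6.

23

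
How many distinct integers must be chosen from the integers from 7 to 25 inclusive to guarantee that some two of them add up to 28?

Group the elements by complementary pair {x, 28−x}: {7,21}, {8,20}, {9,19}, …, giving 7 two-element pairs, the single value 14 (it cannot pair with itself since the integers are distinct), and 4 integers whose partner 28−x falls outside [7,25].
By pigeonhole, treating each of those 12 groups as a pigeonhole, one can pick one integer per group — 12 integers — with no two summing to 28.
The 13th integer lands in an occupied pair, forcing a sum of 28.

13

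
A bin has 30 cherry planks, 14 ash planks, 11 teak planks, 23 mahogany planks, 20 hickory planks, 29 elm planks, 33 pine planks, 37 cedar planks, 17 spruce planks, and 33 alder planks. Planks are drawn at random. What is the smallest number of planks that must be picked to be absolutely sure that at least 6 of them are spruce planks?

236

In the worst case for collecting spruce planks, every non-spruce plank comes out first.
There are 30 + 14 + 11 + 23 + 20 + 29 + 33 + 37 + 33 = 230 non-spruce planks altogether.
After those, each further plank must be spruce, so 230 + 6 = 236 draws guarantee 6 spruce planks.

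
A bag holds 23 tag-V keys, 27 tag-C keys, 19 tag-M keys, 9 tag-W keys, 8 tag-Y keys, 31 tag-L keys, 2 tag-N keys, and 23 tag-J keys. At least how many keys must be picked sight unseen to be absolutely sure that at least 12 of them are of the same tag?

An adversary could hand out at most 11 keys per tag (tag-W, tag-Y, tag-N run out sooner): 11 + 11 + 11 + 9 + 8 + 11 + 2 + 11 = 74 keys and still no tag has 12.
One more key lands in a tag already at 11, so 75 draws are enough and 74 are not.

75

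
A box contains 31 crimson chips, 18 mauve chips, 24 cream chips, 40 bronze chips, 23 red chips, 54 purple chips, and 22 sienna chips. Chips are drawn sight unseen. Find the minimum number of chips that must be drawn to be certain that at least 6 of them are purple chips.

164

In the worst case for collecting purple chips, every non-purple chip comes out first.
There are 31 + 18 + 24 + 40 + 23 + 22 = 158 non-purple chips altogether.
After those, each further chip must be purple, so 158 + 6 = 164 draws guarantee 6 purple chips.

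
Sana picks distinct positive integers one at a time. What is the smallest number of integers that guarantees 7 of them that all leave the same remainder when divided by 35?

The 35 residue classes mod 35 are the pigeonholes.
With 210 integers one could put 6 in each residue class and have no class reach 7.
The 211th integer pushes some class to 7, so 35·6 + 1 = 211.

211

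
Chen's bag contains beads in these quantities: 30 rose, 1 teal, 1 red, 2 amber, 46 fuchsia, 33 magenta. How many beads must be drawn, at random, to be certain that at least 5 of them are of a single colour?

17

An adversary could hand out at most 4 beads per colour (teal, red, amber run out sooner): 4 + 1 + 1 + 2 + 4 + 4 = 16 beads and still no colour has 5.
By the pigeonhole principle, one more bead lands in a colour already at 4, so 17 draws are enough and 16 are not.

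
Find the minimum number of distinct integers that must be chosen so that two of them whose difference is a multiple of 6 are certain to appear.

Integers whose pairwise differences are multiples of 6 are exactly those sharing a remainder mod 6. The 6 residue classes mod 6 are the pigeonholes.
With 6 integers one could put 1 in each residue class and have no class reach 2.
The 7th integer pushes some class to 2, so 6·1 + 1 = 7.

7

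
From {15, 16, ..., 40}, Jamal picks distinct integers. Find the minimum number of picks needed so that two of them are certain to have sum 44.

20

Group the elements by complementary pair {x, 44−x}: {15,29}, {16,28}, {17,27}, …, giving 7 two-element pairs, the single value 22 (it cannot pair with itself since the integers are distinct), and 11 integers whose partner 44−x falls outside [15,40].
Treating each of those 19 groups as a pigeonhole, one can pick one integer per group — 19 integers — with no two summing to 44.
The 20th integer lands in an occupied pair, forcing a sum of 44.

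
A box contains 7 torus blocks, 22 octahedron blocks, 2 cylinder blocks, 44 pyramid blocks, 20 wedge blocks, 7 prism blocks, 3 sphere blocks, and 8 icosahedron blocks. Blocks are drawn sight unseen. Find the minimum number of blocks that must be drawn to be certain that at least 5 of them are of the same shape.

Put each drawn block into a box by shape. The largest draw with every box below 5 takes min(count, 4) from each shape; shapes with fewer than 4 contribute all they have.
Σ min(cᵢ, 4) = 4 + 4 + 2 + 4 + 4 + 4 + 3 + 4 = 29.
Draw number 29 + 1 = 30 must push one box to 5.

30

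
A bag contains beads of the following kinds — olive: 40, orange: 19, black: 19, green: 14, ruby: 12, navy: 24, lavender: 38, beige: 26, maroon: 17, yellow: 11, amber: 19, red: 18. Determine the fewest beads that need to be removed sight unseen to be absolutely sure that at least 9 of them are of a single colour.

An adversary could hand out at most 8 beads per colour: 8 + 8 + 8 + 8 + 8 + 8 + 8 + 8 + 8 + 8 + 8 + 8 = 96 beads and still no colour has 9.
By pigeonhole, one more bead lands in a colour already at 8, so 97 draws are enough and 96 are not.

97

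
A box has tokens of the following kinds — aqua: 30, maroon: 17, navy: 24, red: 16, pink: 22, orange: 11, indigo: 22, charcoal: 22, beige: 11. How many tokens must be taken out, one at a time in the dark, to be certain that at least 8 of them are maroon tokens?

In the worst case for collecting maroon tokens, every non-maroon token comes out first.
There are 30 + 24 + 16 + 22 + 11 + 22 + 22 + 11 = 158 non-maroon tokens altogether.
After those, each further token must be maroon, so 158 + 8 = 166 draws guarantee 8 maroon tokens.

166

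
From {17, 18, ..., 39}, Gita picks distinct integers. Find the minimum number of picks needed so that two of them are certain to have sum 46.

18

Group the elements by complementary pair {x, 46−x}: {17,29}, {18,28}, {19,27}, …, giving 6 two-element pairs, the single value 23 (it cannot pair with itself since the integers are distinct), and 10 integers whose partner 46−x falls outside [17,39].
Treating each of those 17 groups as a pigeonhole, one can pick one integer per group — 17 integers — with no two summing to 46.
The 18th integer lands in an occupied pair, forcing a sum of 46.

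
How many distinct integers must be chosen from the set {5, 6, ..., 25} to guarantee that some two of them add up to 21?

16

A set avoiding the sum 21 can contain at most one of each pair {x, 21−x}, plus the 9 elements whose complement lies outside the range.
The integers 11, …, 25 (15 of them) are such a set: any two sum to at least 11+12 = 23 > 21.
Any 16th integer completes one of the 6 pairs, so 16 choices force a sum of 21.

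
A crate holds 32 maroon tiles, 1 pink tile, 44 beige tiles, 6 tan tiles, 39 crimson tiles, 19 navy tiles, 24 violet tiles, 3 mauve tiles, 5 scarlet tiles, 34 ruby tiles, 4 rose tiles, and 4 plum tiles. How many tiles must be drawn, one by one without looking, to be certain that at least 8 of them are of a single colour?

66

Pigeonhole: the 12 colours are the holes; the tiles drawn are the pigeons.
To avoid 8 of any one colour, the worst case takes at most 7 of each colour, or every tile of a colour that has fewer than 7.
That gives 7 + 1 + 7 + 6 + 7 + 7 + 7 + 3 + 5 + 7 + 4 + 4 = 65 tiles with no colour reaching 8.
The next tile forces some colour to 8, so 65 + 1 = 66.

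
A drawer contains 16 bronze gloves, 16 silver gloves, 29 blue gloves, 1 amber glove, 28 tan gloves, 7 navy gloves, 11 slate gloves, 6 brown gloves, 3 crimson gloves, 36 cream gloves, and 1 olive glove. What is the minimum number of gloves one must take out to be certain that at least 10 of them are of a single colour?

73

The 11 colours are the holes; the gloves drawn are the pigeons.
To avoid 10 of any one colour, the worst case takes at most 9 of each colour, or every glove of a colour that has fewer than 9.
That gives 9 + 9 + 9 + 1 + 9 + 7 + 9 + 6 + 3 + 9 + 1 = 72 gloves with no colour reaching 10.
The next glove forces some colour to 10, so 72 + 1 = 73.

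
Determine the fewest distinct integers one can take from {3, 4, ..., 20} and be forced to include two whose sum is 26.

12

Group the elements by complementary pair {x, 26−x}: {6,20}, {7,19}, {8,18}, …, giving 7 two-element pairs, the single value 13 (it cannot pair with itself since the integers are distinct), and 3 integers whose partner 26−x falls outside [3,20].
Treating each of those 11 groups as a pigeonhole, one can pick one integer per group — 11 integers — with no two summing to 26.
The 12th integer lands in an occupied pair, forcing a sum of 26.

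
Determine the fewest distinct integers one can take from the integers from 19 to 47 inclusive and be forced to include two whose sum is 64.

17

Group the elements by complementary pair {x, 64−x}: {19,45}, {20,44}, {21,43}, …, giving 13 two-element pairs; the single value 32 (it cannot pair with itself since the integers are distinct); and 2 integers whose partner 64−x falls outside [19,47].
By the pigeonhole principle, treating each of those 16 groups as a pigeonhole, one can pick one integer per group — 16 integers — with no two summing to 64.
The 17th integer lands in an occupied pair, forcing a sum of 64.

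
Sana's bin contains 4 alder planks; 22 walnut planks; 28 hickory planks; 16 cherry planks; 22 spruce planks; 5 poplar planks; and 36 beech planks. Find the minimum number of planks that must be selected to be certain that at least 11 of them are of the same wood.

An adversary could hand out at most 10 planks per wood (alder, poplar run out sooner): 4 + 10 + 10 + 10 + 10 + 5 + 10 = 59 planks and still no wood has 11.
One more plank lands in a wood already at 10, so 60 draws are enough and 59 are not.

60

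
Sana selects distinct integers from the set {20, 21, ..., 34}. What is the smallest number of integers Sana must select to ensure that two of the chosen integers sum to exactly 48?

12

Two chosen integers sum to 48 exactly when both halves of some pair {x, 48−x} with 20 ≤ x ≤ 48−x ≤ 28 are chosen — 4 such pairs.
The remaining 7 elements (those with no distinct partner in range) can never complete a 48-sum, so the worst case takes all of them and one from each pair: 7 + 4 = 11.
The 12th integer has to be the second member of some pair, so 11 + 1 = 12.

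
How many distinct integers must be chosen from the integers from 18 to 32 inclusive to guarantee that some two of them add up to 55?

A set avoiding the sum 55 can contain at most one of each pair {x, 55−x}, plus the 5 elements whose complement lies outside the range.
The integers 18, …, 27 (10 of them) are such a set: any two sum to at least 18+19 = 37 and at most 26+27 = 53 < 55.
By the pigeonhole principle, any 11th integer completes one of the 5 pairs, so 11 choices force a sum of 55.

11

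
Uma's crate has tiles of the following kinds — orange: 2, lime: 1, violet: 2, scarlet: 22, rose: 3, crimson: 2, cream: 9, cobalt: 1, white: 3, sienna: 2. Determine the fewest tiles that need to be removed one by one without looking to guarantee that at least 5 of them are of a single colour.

25

By pigeonhole, the 10 colours are the holes; the tiles drawn are the pigeons.
To avoid 5 of any one colour, the worst case takes at most 4 of each colour, or every tile of a colour that has fewer than 4.
That gives 2 + 1 + 2 + 4 + 3 + 2 + 4 + 1 + 3 + 2 = 24 tiles with no colour reaching 5.
The next tile forces some colour to 5, so 24 + 1 = 25.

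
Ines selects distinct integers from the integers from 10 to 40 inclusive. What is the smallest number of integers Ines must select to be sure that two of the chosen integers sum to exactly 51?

A set avoiding the sum 51 can contain at most one of each pair {x, 51−x}, plus the 1 element whose complement lies outside the range.
The integers 10, …, 25 (16 of them) are such a set: any two sum to at least 10+11 = 21 and at most 24+25 = 49 < 51.
Any 17th integer completes one of the 15 pairs, so 17 choices force a sum of 51.

17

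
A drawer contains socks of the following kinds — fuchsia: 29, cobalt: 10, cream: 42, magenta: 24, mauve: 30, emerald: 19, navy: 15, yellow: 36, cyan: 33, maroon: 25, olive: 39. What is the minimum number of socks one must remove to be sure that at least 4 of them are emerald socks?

In the worst case for collecting emerald socks, every non-emerald sock comes out first.
There are 29 + 10 + 42 + 24 + 30 + 15 + 36 + 33 + 25 + 39 = 283 non-emerald socks altogether.
After those, each further sock must be emerald, so 283 + 4 = 287 draws guarantee 4 emerald socks.

287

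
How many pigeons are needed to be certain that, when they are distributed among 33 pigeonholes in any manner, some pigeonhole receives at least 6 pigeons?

166

With 165 pigeons one could put exactly 5 in each of the 33 pigeonholes, and no pigeonhole would reach 6.
By pigeonhole, one more pigeon must land in a pigeonhole that already has 5, giving it 6.
So 33 × 5 + 1 = 166 pigeons are required.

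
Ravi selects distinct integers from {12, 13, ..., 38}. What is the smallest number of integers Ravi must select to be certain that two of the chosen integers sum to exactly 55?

A set avoiding the sum 55 can contain at most one of each pair {x, 55−x}, plus the 5 elements whose complement lies outside the range.
The integers 12, …, 27 (16 of them) are such a set: any two sum to at least 12+13 = 25 and at most 26+27 = 53 < 55.
Pigeonhole: any 17th integer completes one of the 11 pairs, so 17 choices force a sum of 55.

17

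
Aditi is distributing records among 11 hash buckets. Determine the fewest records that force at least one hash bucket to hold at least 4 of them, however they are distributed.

With 33 records one could put exactly 3 in each of the 11 hash buckets, and no hash bucket would reach 4.
By the pigeonhole principle, one more record must land in a hash bucket that already has 3, giving it 4.
So 11 × 3 + 1 = 34 records are required.

34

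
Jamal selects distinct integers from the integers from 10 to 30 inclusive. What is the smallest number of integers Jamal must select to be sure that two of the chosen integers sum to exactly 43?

Two chosen integers sum to 43 exactly when both halves of some pair {x, 43−x} with 13 ≤ x ≤ 43−x ≤ 30 are chosen — 9 such pairs.
The remaining 3 elements (those with no distinct partner in range) can never complete a 43-sum, so the worst case takes all of them and one from each pair: 3 + 9 = 12.
The 13th integer has to be the second member of some pair, so 12 + 1 = 13.

13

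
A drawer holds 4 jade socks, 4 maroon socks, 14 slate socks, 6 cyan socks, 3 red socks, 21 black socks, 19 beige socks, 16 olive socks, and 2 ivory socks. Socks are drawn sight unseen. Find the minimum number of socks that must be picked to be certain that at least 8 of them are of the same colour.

48

Pigeonhole: the 9 colours are the holes; the socks drawn are the pigeons.
To avoid 8 of any one colour, the worst case takes at most 7 of each colour, or every sock of a colour that has fewer than 7.
That gives 4 + 4 + 7 + 6 + 3 + 7 + 7 + 7 + 2 = 47 socks with no colour reaching 8.
The next sock forces some colour to 8, so 47 + 1 = 48.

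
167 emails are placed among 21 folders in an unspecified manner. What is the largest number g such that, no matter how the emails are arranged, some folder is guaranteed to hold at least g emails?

8

The 21 folders are the holes and the 167 emails are the pigeons.
If every folder held at most 7 emails, the total would be at most 21 × 7 = 147, which is less than 167.
So some folder holds at least ⌈167/21⌉ = 8 emails.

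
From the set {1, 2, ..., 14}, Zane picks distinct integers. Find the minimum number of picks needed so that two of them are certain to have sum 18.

Two chosen integers sum to 18 exactly when both halves of some pair {x, 18−x} with 4 ≤ x ≤ 18−x ≤ 14 are chosen — 5 such pairs.
The remaining 4 elements (those with no distinct partner in range) can never complete a 18-sum, so the worst case takes all of them and one from each pair: 4 + 5 = 9.
The 10th integer has to be the second member of some pair, so 9 + 1 = 10.

10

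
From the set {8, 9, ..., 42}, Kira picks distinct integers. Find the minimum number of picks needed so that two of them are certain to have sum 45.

21

A set avoiding the sum 45 can contain at most one of each pair {x, 45−x}, plus the 5 elements whose complement lies outside the range.
The integers 23, …, 42 (20 of them) are such a set: any two sum to at least 23+24 = 47 > 45.
Pigeonhole: any 21st integer completes one of the 15 pairs, so 21 choices force a sum of 45.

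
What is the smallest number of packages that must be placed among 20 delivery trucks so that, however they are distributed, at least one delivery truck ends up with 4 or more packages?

61

With 60 packages one could put exactly 3 in each of the 20 delivery trucks, and no delivery truck would reach 4.
One more package must land in a delivery truck that already has 3, giving it 4.
So 20 × 3 + 1 = 61 packages are required.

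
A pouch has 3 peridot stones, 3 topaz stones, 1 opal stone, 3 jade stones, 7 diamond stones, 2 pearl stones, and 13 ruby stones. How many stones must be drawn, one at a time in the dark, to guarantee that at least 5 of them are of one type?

By pigeonhole, the 7 types are the holes; the stones drawn are the pigeons.
To avoid 5 of any one type, the worst case takes at most 4 of each type, or every stone of a type that has fewer than 4.
That gives 3 + 3 + 1 + 3 + 4 + 2 + 4 = 20 stones with no type reaching 5.
The next stone forces some type to 5, so 20 + 1 = 21.

21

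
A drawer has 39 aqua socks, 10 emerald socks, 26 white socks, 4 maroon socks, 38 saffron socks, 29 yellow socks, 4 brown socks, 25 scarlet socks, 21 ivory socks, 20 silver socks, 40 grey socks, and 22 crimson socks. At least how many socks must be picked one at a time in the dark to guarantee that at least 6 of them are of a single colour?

By the pigeonhole principle, put each drawn sock into a box by colour. The largest draw with every box below 6 takes min(count, 5) from each colour; colours with fewer than 5 contribute all they have.
Σ min(cᵢ, 5) = 5 + 5 + 5 + 4 + 5 + 5 + 4 + 5 + 5 + 5 + 5 + 5 = 58.
Draw number 58 + 1 = 59 must push one box to 6.

59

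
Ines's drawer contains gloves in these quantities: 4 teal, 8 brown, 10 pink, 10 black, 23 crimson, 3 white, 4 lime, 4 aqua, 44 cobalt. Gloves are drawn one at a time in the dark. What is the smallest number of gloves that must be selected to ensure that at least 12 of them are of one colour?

By the pigeonhole principle, the 9 colours are the holes; the gloves drawn are the pigeons.
To avoid 12 of any one colour, the worst case takes at most 11 of each colour, or every glove of a colour that has fewer than 11.
That gives 4 + 8 + 10 + 10 + 11 + 3 + 4 + 4 + 11 = 65 gloves with no colour reaching 12.
The next glove forces some colour to 12, so 65 + 1 = 66.

66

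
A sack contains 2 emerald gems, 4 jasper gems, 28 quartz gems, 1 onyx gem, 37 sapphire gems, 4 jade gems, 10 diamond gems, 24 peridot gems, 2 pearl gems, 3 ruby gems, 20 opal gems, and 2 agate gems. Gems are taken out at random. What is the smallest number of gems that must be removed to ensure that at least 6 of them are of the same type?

44

An adversary could hand out at most 5 gems per type (7 types run out sooner): 2 + 4 + 5 + 1 + 5 + 4 + 5 + 5 + 2 + 3 + 5 + 2 = 43 gems and still no type has 6.
One more gem lands in a type already at 5, so 44 draws are enough and 43 are not.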